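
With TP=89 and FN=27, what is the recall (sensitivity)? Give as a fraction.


Recall = TP / (TP + FN) = 89 / 116 = 89/116.

89/116


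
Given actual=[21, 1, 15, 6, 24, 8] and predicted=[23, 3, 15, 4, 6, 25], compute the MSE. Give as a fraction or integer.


MSE = (1/6) * ((21-23)^2=4 + (1-3)^2=4 + (15-15)^2=0 + (6-4)^2=4 + (24-6)^2=324 + (8-25)^2=289). Sum = 625. MSE = 625/6.

625/6


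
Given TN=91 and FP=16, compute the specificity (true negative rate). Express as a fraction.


Specificity = TN / (TN + FP) = 91 / 107 = 91/107.

91/107


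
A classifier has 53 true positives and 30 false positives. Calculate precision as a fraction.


Precision = TP / (TP + FP) = 53 / 83 = 53/83.

53/83


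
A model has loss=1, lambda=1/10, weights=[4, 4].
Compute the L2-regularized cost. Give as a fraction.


L2 sq norm = sum(w^2) = 32. J = 1 + 1/10 * 32 = 21/5.

21/5


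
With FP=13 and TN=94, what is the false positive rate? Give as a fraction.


FPR = FP / (FP + TN) = 13 / 107 = 13/107.

13/107


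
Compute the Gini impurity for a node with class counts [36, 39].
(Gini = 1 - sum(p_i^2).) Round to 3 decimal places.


Total = 75. Proportions: 36/75, 39/75. sum(p_i^2) = 0.5008. Gini = 1 - 0.5008 = 0.4992, which rounds to 0.499.

0.499


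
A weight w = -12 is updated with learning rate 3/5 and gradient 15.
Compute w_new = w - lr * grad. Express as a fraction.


w_new = -12 - 3/5 * 15 = -12 - 9 = -21.

-21


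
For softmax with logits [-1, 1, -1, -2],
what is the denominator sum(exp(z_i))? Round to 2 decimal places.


Denom = e^-1=0.3679 + e^1=2.7183 + e^-1=0.3679 + e^-2=0.1353. Sum = 3.5894, which rounds to 3.59.

3.59


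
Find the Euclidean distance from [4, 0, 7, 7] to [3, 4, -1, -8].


d = sqrt(sum of squared differences). (4-3)^2=1, (0-4)^2=16, (7--1)^2=64, (7--8)^2=225. Sum = 306.

sqrt(306)


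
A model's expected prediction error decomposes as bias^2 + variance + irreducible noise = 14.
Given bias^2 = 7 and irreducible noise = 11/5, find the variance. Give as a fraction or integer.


Total error = bias^2 + variance + irreducible noise. So variance = 14 - 7 - 11/5 = 24/5.

24/5


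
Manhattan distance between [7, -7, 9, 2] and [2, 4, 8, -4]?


d = sum of absolute differences: |7-2|=5 + |-7-4|=11 + |9-8|=1 + |2--4|=6 = 23.

23


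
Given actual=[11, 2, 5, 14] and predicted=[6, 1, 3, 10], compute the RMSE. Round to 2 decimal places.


MSE = 11.5000. RMSE = sqrt(11.5000) = 3.39.

3.39


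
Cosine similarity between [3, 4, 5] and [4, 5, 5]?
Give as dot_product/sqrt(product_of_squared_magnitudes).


dot = 57. |a|^2 = 50, |b|^2 = 66. cos = 57/sqrt(3300).

57/sqrt(3300)


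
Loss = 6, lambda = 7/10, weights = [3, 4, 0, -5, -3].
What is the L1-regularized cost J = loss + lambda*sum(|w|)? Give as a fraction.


L1 norm = sum(|w|) = 15. J = 6 + 7/10 * 15 = 33/2.

33/2


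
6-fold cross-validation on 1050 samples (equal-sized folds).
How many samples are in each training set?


Each validation fold has 1050/6 = 175 samples. Training set = 1050 - 175 = 875.

875


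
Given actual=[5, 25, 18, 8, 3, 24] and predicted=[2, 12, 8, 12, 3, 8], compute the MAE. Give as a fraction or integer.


MAE = (1/6) * (|5-2|=3 + |25-12|=13 + |18-8|=10 + |8-12|=4 + |3-3|=0 + |24-8|=16). Sum = 46. MAE = 23/3.

23/3


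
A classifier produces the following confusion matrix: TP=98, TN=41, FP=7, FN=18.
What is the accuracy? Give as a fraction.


Accuracy = (TP + TN) / (TP + TN + FP + FN) = (98 + 41) / 164 = 139/164.

139/164


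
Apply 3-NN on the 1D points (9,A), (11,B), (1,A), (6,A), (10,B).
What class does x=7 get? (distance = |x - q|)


Distances: |9-7|=2, |11-7|=4, |1-7|=6, |6-7|=1, |10-7|=3. 3 nearest: (6,A), (9,A), (10,B). Counts: {'A': 2, 'B': 1}. Majority class: A.

A


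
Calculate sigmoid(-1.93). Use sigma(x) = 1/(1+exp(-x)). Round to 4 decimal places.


sigma(-1.93) = 1/(1+e^(1.93)) = 1/(1+6.889510) = 1/7.889510 = 0.1268.

0.1268


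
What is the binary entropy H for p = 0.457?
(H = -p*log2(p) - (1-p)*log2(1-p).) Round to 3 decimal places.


H = -0.457*log2(0.457) - 0.543*log2(0.543) = 0.995.

0.995


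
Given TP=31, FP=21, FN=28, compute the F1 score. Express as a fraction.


Precision = 31/52 = 31/52. Recall = 31/59 = 31/59. F1 = 2*P*R/(P+R) = 62/111.

62/111


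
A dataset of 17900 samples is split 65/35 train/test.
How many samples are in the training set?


Test set = 17900 * 35% = 6265. Training set = 17900 - 6265 = 11635.

11635


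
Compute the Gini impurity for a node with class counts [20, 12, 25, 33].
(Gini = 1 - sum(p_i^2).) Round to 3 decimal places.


Total = 90. Proportions: 20/90, 12/90, 25/90, 33/90. sum(p_i^2) = 0.2788. Gini = 1 - 0.2788 = 0.7212, which rounds to 0.721.

0.721


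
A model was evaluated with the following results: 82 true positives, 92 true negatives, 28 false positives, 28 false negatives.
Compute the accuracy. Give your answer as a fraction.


Accuracy = (TP + TN) / (TP + TN + FP + FN) = (82 + 92) / 230 = 87/115.

87/115


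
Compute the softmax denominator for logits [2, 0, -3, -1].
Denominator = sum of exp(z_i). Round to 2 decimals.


Denom = e^2=7.3891 + e^0=1.0000 + e^-3=0.0498 + e^-1=0.3679. Sum = 8.8068, which rounds to 8.81.

8.81


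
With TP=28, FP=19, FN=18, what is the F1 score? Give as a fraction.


Precision = 28/47 = 28/47. Recall = 28/46 = 14/23. F1 = 2*P*R/(P+R) = 56/93.

56/93


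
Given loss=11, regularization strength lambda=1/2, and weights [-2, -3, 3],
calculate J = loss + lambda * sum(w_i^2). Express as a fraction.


L2 sq norm = sum(w^2) = 22. J = 11 + 1/2 * 22 = 22.

22


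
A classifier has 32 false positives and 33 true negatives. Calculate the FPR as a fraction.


FPR = FP / (FP + TN) = 32 / 65 = 32/65.

32/65


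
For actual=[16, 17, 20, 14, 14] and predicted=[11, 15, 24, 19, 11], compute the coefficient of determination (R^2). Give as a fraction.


Mean(y) = 81/5. SS_res = 79. SS_tot = 124/5. R^2 = 1 - 79/(124/5) = -271/124.

-271/124


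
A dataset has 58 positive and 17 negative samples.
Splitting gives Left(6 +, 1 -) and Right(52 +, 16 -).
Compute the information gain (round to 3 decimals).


H(parent) = 0.7722. H(left) = 0.5917, H(right) = 0.7871. Weighted = (7/75)*0.5917 + (68/75)*0.7871 = 0.7689. IG = 0.7722 - 0.7689 = 0.0033, which rounds to 0.003.

0.003


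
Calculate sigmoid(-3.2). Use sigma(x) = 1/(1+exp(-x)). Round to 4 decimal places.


sigma(-3.2) = 1/(1+e^(3.2)) = 1/(1+24.532530) = 1/25.532530 = 0.0392.

0.0392


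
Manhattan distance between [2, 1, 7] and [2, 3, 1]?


d = sum of absolute differences: |2-2|=0 + |1-3|=2 + |7-1|=6 = 8.

8


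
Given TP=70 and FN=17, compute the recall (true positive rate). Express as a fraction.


Recall = TP / (TP + FN) = 70 / 87 = 70/87.

70/87


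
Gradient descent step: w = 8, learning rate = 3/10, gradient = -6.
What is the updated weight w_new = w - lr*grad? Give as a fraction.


w_new = 8 - 3/10 * -6 = 8 - -9/5 = 49/5.

49/5


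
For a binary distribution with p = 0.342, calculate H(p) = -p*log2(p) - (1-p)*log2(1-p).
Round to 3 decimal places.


H = -0.342*log2(0.342) - 0.658*log2(0.658) = 0.927.

0.927


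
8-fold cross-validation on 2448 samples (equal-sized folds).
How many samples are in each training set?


Each validation fold has 2448/8 = 306 samples. Training set = 2448 - 306 = 2142.

2142


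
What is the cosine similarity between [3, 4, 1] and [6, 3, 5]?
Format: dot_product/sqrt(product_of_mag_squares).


dot = 35. |a|^2 = 26, |b|^2 = 70. cos = 35/sqrt(1820).

35/sqrt(1820)


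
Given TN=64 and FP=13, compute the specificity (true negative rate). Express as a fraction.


Specificity = TN / (TN + FP) = 64 / 77 = 64/77.

64/77


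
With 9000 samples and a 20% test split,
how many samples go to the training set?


Test set = 9000 * 20% = 1800. Training set = 9000 - 1800 = 7200.

7200


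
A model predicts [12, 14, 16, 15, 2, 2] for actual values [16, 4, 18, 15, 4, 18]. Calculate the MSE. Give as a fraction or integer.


MSE = (1/6) * ((16-12)^2=16 + (4-14)^2=100 + (18-16)^2=4 + (15-15)^2=0 + (4-2)^2=4 + (18-2)^2=256). Sum = 380. MSE = 190/3.

190/3


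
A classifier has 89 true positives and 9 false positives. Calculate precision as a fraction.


Precision = TP / (TP + FP) = 89 / 98 = 89/98.

89/98


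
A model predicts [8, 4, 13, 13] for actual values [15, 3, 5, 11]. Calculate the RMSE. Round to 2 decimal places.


MSE = 29.5000. RMSE = sqrt(29.5000) = 5.43.

5.43


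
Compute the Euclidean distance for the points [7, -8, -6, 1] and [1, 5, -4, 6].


d = sqrt(sum of squared differences). (7-1)^2=36, (-8-5)^2=169, (-6--4)^2=4, (1-6)^2=25. Sum = 234.

sqrt(234)


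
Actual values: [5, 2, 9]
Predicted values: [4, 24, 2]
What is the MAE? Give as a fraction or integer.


MAE = (1/3) * (|5-4|=1 + |2-24|=22 + |9-2|=7). Sum = 30. MAE = 10.

10


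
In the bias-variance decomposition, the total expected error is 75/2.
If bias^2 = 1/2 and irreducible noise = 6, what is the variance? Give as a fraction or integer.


Total error = bias^2 + variance + irreducible noise. So variance = 75/2 - 1/2 - 6 = 31.

31


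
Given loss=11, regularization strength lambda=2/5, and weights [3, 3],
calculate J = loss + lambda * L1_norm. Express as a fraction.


L1 norm = sum(|w|) = 6. J = 11 + 2/5 * 6 = 67/5.

67/5


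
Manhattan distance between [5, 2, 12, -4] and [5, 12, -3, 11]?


d = sum of absolute differences: |5-5|=0 + |2-12|=10 + |12--3|=15 + |-4-11|=15 = 40.

40


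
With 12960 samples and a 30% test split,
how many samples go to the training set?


Test set = 12960 * 30% = 3888. Training set = 12960 - 3888 = 9072.

9072


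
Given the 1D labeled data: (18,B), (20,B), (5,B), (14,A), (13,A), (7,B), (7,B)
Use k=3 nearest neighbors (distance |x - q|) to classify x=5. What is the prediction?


Distances: |18-5|=13, |20-5|=15, |5-5|=0, |14-5|=9, |13-5|=8, |7-5|=2, |7-5|=2. 3 nearest: (5,B), (7,B), (7,B). Counts: {'B': 3}. Majority class: B.

B


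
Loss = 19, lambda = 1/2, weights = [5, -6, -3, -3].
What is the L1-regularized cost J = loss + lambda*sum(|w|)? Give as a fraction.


L1 norm = sum(|w|) = 17. J = 19 + 1/2 * 17 = 55/2.

55/2


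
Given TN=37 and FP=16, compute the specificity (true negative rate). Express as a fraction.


Specificity = TN / (TN + FP) = 37 / 53 = 37/53.

37/53


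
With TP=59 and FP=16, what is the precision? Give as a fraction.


Precision = TP / (TP + FP) = 59 / 75 = 59/75.

59/75


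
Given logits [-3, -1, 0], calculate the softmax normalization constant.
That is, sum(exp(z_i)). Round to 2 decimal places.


Denom = e^-3=0.0498 + e^-1=0.3679 + e^0=1.0000. Sum = 1.4177, which rounds to 1.42.

1.42


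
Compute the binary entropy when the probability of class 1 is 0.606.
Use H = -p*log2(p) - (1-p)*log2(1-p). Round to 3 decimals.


H = -0.606*log2(0.606) - 0.394*log2(0.394) = 0.967.

0.967


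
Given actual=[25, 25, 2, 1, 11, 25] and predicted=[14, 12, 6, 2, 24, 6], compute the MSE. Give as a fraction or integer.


MSE = (1/6) * ((25-14)^2=121 + (25-12)^2=169 + (2-6)^2=16 + (1-2)^2=1 + (11-24)^2=169 + (25-6)^2=361). Sum = 837. MSE = 279/2.

279/2


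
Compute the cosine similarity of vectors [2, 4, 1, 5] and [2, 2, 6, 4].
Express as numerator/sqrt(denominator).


dot = 38. |a|^2 = 46, |b|^2 = 60. cos = 38/sqrt(2760).

38/sqrt(2760)


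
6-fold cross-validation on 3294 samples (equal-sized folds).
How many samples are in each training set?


Each validation fold has 3294/6 = 549 samples. Training set = 3294 - 549 = 2745.

2745


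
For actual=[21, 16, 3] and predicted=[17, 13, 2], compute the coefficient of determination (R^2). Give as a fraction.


Mean(y) = 40/3. SS_res = 26. SS_tot = 518/3. R^2 = 1 - 26/(518/3) = 220/259.

220/259


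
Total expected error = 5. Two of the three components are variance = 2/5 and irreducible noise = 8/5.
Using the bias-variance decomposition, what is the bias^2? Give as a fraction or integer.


Total error = bias^2 + variance + irreducible noise. So bias^2 = 5 - 2/5 - 8/5 = 3.

3


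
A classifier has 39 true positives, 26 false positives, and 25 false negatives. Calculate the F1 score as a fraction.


Precision = 39/65 = 3/5. Recall = 39/64 = 39/64. F1 = 2*P*R/(P+R) = 26/43.

26/43


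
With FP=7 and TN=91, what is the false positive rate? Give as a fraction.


FPR = FP / (FP + TN) = 7 / 98 = 1/14.

1/14


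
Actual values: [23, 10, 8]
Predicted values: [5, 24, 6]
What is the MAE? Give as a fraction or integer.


MAE = (1/3) * (|23-5|=18 + |10-24|=14 + |8-6|=2). Sum = 34. MAE = 34/3.

34/3


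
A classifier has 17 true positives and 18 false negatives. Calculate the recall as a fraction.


Recall = TP / (TP + FN) = 17 / 35 = 17/35.

17/35


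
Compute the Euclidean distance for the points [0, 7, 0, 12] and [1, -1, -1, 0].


d = sqrt(sum of squared differences). (0-1)^2=1, (7--1)^2=64, (0--1)^2=1, (12-0)^2=144. Sum = 210.

sqrt(210)


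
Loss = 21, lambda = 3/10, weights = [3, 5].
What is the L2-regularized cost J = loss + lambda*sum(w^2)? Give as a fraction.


L2 sq norm = sum(w^2) = 34. J = 21 + 3/10 * 34 = 156/5.

156/5


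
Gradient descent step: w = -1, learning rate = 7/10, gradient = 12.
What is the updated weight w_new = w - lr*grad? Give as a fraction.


w_new = -1 - 7/10 * 12 = -1 - 42/5 = -47/5.

-47/5


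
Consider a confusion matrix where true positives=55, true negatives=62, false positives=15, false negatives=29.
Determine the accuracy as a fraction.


Accuracy = (TP + TN) / (TP + TN + FP + FN) = (55 + 62) / 161 = 117/161.

117/161


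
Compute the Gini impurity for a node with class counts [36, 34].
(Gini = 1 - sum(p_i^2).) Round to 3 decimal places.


Total = 70. Proportions: 36/70, 34/70. sum(p_i^2) = 0.5004. Gini = 1 - 0.5004 = 0.4996, which rounds to 0.500.

0.500


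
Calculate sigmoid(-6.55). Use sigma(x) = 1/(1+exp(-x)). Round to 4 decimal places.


sigma(-6.55) = 1/(1+e^(6.55)) = 1/(1+699.244174) = 1/700.244174 = 0.0014.

0.0014


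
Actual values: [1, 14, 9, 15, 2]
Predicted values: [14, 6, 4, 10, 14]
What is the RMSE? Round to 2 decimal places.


MSE = 85.4000. RMSE = sqrt(85.4000) = 9.24.

9.24


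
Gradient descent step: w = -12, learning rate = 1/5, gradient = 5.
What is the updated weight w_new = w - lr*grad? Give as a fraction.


w_new = -12 - 1/5 * 5 = -12 - 1 = -13.

-13


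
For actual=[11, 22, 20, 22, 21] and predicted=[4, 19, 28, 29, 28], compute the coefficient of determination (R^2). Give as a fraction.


Mean(y) = 96/5. SS_res = 220. SS_tot = 434/5. R^2 = 1 - 220/(434/5) = -333/217.

-333/217


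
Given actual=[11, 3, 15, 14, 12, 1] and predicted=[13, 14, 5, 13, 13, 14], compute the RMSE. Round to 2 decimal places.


MSE = 66.0000. RMSE = sqrt(66.0000) = 8.12.

8.12


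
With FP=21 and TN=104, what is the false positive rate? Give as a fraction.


FPR = FP / (FP + TN) = 21 / 125 = 21/125.

21/125


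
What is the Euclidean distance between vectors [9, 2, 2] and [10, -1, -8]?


d = sqrt(sum of squared differences). (9-10)^2=1, (2--1)^2=9, (2--8)^2=100. Sum = 110.

sqrt(110)


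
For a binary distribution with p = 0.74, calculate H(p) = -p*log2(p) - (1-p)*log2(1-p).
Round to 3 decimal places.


H = -0.74*log2(0.74) - 0.26*log2(0.26) = 0.827.

0.827


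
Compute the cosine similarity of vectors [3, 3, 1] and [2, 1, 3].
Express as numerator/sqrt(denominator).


dot = 12. |a|^2 = 19, |b|^2 = 14. cos = 12/sqrt(266).

12/sqrt(266)


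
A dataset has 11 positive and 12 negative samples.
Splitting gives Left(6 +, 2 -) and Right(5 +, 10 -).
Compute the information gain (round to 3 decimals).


H(parent) = 0.9986. H(left) = 0.8113, H(right) = 0.9183. Weighted = (8/23)*0.8113 + (15/23)*0.9183 = 0.8811. IG = 0.9986 - 0.8811 = 0.1175, which rounds to 0.118.

0.118


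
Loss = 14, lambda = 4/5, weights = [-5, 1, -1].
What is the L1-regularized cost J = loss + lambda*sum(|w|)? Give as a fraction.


L1 norm = sum(|w|) = 7. J = 14 + 4/5 * 7 = 98/5.

98/5


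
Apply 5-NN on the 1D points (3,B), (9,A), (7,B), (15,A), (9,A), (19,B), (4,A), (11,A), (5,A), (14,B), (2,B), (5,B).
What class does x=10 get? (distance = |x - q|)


Distances: |3-10|=7, |9-10|=1, |7-10|=3, |15-10|=5, |9-10|=1, |19-10|=9, |4-10|=6, |11-10|=1, |5-10|=5, |14-10|=4, |2-10|=8, |5-10|=5. 5 nearest: (9,A), (9,A), (11,A), (7,B), (14,B). Counts: {'A': 3, 'B': 2}. Majority class: A.

A


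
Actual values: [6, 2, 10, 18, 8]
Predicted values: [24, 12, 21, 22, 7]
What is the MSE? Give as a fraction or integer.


MSE = (1/5) * ((6-24)^2=324 + (2-12)^2=100 + (10-21)^2=121 + (18-22)^2=16 + (8-7)^2=1). Sum = 562. MSE = 562/5.

562/5


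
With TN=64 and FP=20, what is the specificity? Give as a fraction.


Specificity = TN / (TN + FP) = 64 / 84 = 16/21.

16/21


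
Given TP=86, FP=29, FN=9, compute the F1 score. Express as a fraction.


Precision = 86/115 = 86/115. Recall = 86/95 = 86/95. F1 = 2*P*R/(P+R) = 86/105.

86/105


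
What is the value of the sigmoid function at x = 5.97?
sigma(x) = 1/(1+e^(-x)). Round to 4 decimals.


sigma(5.97) = 1/(1+e^(-5.97)) = 1/(1+0.002554) = 1/1.002554 = 0.9975.

0.9975


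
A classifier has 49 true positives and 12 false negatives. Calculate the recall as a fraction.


Recall = TP / (TP + FN) = 49 / 61 = 49/61.

49/61


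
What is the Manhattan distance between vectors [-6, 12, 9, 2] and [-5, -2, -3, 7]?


d = sum of absolute differences: |-6--5|=1 + |12--2|=14 + |9--3|=12 + |2-7|=5 = 32.

32


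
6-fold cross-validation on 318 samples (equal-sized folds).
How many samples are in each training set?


Each validation fold has 318/6 = 53 samples. Training set = 318 - 53 = 265.

265


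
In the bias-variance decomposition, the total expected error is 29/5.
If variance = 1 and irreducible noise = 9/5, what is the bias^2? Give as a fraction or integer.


Total error = bias^2 + variance + irreducible noise. So bias^2 = 29/5 - 1 - 9/5 = 3.

3


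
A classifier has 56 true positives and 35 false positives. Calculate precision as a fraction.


Precision = TP / (TP + FP) = 56 / 91 = 8/13.

8/13


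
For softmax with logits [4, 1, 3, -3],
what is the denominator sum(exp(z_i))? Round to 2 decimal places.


Denom = e^4=54.5982 + e^1=2.7183 + e^3=20.0855 + e^-3=0.0498. Sum = 77.4518, which rounds to 77.45.

77.45


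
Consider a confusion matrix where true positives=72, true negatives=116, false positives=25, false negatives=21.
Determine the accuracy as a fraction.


Accuracy = (TP + TN) / (TP + TN + FP + FN) = (72 + 116) / 234 = 94/117.

94/117


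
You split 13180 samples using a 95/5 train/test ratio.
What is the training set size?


Test set = 13180 * 5% = 659. Training set = 13180 - 659 = 12521.

12521


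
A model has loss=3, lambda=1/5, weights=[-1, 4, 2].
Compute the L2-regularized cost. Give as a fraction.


L2 sq norm = sum(w^2) = 21. J = 3 + 1/5 * 21 = 36/5.

36/5


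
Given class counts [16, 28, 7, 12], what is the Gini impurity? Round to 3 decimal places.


Total = 63. Proportions: 16/63, 28/63, 7/63, 12/63. sum(p_i^2) = 0.3107. Gini = 1 - 0.3107 = 0.6893, which rounds to 0.689.

0.689


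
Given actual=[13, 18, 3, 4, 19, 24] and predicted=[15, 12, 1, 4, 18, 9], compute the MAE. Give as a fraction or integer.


MAE = (1/6) * (|13-15|=2 + |18-12|=6 + |3-1|=2 + |4-4|=0 + |19-18|=1 + |24-9|=15). Sum = 26. MAE = 13/3.

13/3


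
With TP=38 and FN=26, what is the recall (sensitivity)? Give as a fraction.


Recall = TP / (TP + FN) = 38 / 64 = 19/32.

19/32


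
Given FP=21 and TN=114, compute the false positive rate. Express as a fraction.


FPR = FP / (FP + TN) = 21 / 135 = 7/45.

7/45


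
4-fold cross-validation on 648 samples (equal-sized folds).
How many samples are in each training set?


Each validation fold has 648/4 = 162 samples. Training set = 648 - 162 = 486.

486


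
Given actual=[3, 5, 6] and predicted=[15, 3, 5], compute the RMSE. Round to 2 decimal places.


MSE = 49.6667. RMSE = sqrt(49.6667) = 7.05.

7.05


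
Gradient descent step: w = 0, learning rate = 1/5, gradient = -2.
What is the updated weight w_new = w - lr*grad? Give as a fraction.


w_new = 0 - 1/5 * -2 = 0 - -2/5 = 2/5.

2/5


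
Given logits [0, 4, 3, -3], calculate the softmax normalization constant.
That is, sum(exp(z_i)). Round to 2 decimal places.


Denom = e^0=1.0000 + e^4=54.5982 + e^3=20.0855 + e^-3=0.0498. Sum = 75.7335, which rounds to 75.73.

75.73


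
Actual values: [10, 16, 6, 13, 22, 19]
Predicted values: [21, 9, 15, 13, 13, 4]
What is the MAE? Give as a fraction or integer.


MAE = (1/6) * (|10-21|=11 + |16-9|=7 + |6-15|=9 + |13-13|=0 + |22-13|=9 + |19-4|=15). Sum = 51. MAE = 17/2.

17/2


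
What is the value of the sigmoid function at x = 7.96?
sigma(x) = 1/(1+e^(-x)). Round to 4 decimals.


sigma(7.96) = 1/(1+e^(-7.96)) = 1/(1+0.000349) = 1/1.000349 = 0.9997.

0.9997


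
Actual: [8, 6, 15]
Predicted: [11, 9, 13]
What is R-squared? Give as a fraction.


Mean(y) = 29/3. SS_res = 22. SS_tot = 134/3. R^2 = 1 - 22/(134/3) = 34/67.

34/67


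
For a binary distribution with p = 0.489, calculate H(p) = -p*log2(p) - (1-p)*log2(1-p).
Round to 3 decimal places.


H = -0.489*log2(0.489) - 0.511*log2(0.511) = 1.000.

1.000


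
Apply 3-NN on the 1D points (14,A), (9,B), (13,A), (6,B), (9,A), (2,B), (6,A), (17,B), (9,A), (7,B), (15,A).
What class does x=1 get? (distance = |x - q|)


Distances: |14-1|=13, |9-1|=8, |13-1|=12, |6-1|=5, |9-1|=8, |2-1|=1, |6-1|=5, |17-1|=16, |9-1|=8, |7-1|=6, |15-1|=14. 3 nearest: (2,B), (6,A), (6,B). Counts: {'B': 2, 'A': 1}. Majority class: B.

B


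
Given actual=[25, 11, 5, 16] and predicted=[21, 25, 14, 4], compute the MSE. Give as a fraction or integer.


MSE = (1/4) * ((25-21)^2=16 + (11-25)^2=196 + (5-14)^2=81 + (16-4)^2=144). Sum = 437. MSE = 437/4.

437/4


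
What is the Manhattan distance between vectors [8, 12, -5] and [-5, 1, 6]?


d = sum of absolute differences: |8--5|=13 + |12-1|=11 + |-5-6|=11 = 35.

35


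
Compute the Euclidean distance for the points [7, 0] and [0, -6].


d = sqrt(sum of squared differences). (7-0)^2=49, (0--6)^2=36. Sum = 85.

sqrt(85)


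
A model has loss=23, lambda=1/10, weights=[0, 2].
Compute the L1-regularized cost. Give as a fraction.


L1 norm = sum(|w|) = 2. J = 23 + 1/10 * 2 = 116/5.

116/5


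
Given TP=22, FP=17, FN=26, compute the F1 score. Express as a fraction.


Precision = 22/39 = 22/39. Recall = 22/48 = 11/24. F1 = 2*P*R/(P+R) = 44/87.

44/87


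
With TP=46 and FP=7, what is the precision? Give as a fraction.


Precision = TP / (TP + FP) = 46 / 53 = 46/53.

46/53


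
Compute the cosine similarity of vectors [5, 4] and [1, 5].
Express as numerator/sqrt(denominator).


dot = 25. |a|^2 = 41, |b|^2 = 26. cos = 25/sqrt(1066).

25/sqrt(1066)


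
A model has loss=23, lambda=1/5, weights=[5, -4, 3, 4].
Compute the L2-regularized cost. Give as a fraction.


L2 sq norm = sum(w^2) = 66. J = 23 + 1/5 * 66 = 181/5.

181/5


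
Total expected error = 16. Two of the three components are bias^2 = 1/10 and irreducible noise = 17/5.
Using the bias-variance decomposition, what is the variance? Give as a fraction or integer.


Total error = bias^2 + variance + irreducible noise. So variance = 16 - 1/10 - 17/5 = 25/2.

25/2


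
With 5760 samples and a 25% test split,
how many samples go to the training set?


Test set = 5760 * 25% = 1440. Training set = 5760 - 1440 = 4320.

4320


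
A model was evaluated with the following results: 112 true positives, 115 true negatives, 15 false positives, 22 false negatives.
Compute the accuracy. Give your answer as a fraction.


Accuracy = (TP + TN) / (TP + TN + FP + FN) = (112 + 115) / 264 = 227/264.

227/264


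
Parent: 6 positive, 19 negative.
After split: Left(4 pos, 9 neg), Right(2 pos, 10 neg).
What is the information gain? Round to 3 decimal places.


H(parent) = 0.7950. H(left) = 0.8905, H(right) = 0.6500. Weighted = (13/25)*0.8905 + (12/25)*0.6500 = 0.7751. IG = 0.7950 - 0.7751 = 0.0199, which rounds to 0.020.

0.020


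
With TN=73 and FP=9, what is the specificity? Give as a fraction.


Specificity = TN / (TN + FP) = 73 / 82 = 73/82.

73/82


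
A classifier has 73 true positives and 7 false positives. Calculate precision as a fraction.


Precision = TP / (TP + FP) = 73 / 80 = 73/80.

73/80


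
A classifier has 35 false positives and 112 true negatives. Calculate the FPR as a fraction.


FPR = FP / (FP + TN) = 35 / 147 = 5/21.

5/21


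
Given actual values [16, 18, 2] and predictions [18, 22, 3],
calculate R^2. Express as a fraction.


Mean(y) = 12. SS_res = 21. SS_tot = 152. R^2 = 1 - 21/(152) = 131/152.

131/152


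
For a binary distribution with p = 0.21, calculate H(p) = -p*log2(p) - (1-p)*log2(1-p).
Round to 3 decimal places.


H = -0.21*log2(0.21) - 0.79*log2(0.79) = 0.741.

0.741


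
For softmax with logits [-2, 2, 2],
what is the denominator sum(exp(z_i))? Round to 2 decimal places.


Denom = e^-2=0.1353 + e^2=7.3891 + e^2=7.3891. Sum = 14.9135, which rounds to 14.91.

14.91


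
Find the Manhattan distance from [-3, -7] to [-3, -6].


d = sum of absolute differences: |-3--3|=0 + |-7--6|=1 = 1.

1


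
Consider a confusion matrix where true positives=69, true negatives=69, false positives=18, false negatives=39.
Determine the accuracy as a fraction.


Accuracy = (TP + TN) / (TP + TN + FP + FN) = (69 + 69) / 195 = 46/65.

46/65


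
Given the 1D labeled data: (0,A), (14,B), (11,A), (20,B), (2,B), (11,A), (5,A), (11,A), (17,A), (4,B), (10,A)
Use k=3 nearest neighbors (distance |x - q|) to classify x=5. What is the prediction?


Distances: |0-5|=5, |14-5|=9, |11-5|=6, |20-5|=15, |2-5|=3, |11-5|=6, |5-5|=0, |11-5|=6, |17-5|=12, |4-5|=1, |10-5|=5. 3 nearest: (5,A), (4,B), (2,B). Counts: {'A': 1, 'B': 2}. Majority class: B.

B


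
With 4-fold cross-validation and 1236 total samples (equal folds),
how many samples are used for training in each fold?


Each validation fold has 1236/4 = 309 samples. Training set = 1236 - 309 = 927.

927


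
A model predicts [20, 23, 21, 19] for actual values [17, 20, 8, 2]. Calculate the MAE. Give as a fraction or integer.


MAE = (1/4) * (|17-20|=3 + |20-23|=3 + |8-21|=13 + |2-19|=17). Sum = 36. MAE = 9.

9


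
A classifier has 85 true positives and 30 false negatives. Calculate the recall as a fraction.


Recall = TP / (TP + FN) = 85 / 115 = 17/23.

17/23


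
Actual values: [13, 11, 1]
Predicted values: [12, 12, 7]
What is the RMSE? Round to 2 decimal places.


MSE = 12.6667. RMSE = sqrt(12.6667) = 3.56.

3.56


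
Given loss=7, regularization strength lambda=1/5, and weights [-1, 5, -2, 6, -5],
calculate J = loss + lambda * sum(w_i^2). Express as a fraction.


L2 sq norm = sum(w^2) = 91. J = 7 + 1/5 * 91 = 126/5.

126/5


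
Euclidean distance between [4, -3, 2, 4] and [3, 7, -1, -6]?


d = sqrt(sum of squared differences). (4-3)^2=1, (-3-7)^2=100, (2--1)^2=9, (4--6)^2=100. Sum = 210.

sqrt(210)


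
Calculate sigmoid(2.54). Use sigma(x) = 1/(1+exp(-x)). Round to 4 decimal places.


sigma(2.54) = 1/(1+e^(-2.54)) = 1/(1+0.078866) = 1/1.078866 = 0.9269.

0.9269


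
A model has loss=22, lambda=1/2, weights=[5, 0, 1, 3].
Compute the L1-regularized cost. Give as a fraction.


L1 norm = sum(|w|) = 9. J = 22 + 1/2 * 9 = 53/2.

53/2


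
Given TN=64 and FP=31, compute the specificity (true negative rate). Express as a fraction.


Specificity = TN / (TN + FP) = 64 / 95 = 64/95.

64/95


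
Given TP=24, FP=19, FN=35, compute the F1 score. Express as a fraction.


Precision = 24/43 = 24/43. Recall = 24/59 = 24/59. F1 = 2*P*R/(P+R) = 8/17.

8/17


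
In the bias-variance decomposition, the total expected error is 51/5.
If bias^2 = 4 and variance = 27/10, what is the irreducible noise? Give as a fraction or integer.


Total error = bias^2 + variance + irreducible noise. So irreducible noise = 51/5 - 4 - 27/10 = 7/2.

7/2


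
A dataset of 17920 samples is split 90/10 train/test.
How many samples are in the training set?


Test set = 17920 * 10% = 1792. Training set = 17920 - 1792 = 16128.

16128


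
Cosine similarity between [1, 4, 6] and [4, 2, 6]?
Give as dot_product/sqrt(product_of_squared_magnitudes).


dot = 48. |a|^2 = 53, |b|^2 = 56. cos = 48/sqrt(2968).

48/sqrt(2968)


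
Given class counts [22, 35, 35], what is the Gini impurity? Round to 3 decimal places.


Total = 92. Proportions: 22/92, 35/92, 35/92. sum(p_i^2) = 0.3466. Gini = 1 - 0.3466 = 0.6534, which rounds to 0.653.

0.653


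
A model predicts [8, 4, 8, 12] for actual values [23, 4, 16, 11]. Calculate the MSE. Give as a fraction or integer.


MSE = (1/4) * ((23-8)^2=225 + (4-4)^2=0 + (16-8)^2=64 + (11-12)^2=1). Sum = 290. MSE = 145/2.

145/2


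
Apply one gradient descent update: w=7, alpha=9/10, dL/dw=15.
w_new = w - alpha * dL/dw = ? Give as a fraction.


w_new = 7 - 9/10 * 15 = 7 - 27/2 = -13/2.

-13/2


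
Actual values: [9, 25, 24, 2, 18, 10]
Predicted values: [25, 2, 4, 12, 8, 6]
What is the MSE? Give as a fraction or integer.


MSE = (1/6) * ((9-25)^2=256 + (25-2)^2=529 + (24-4)^2=400 + (2-12)^2=100 + (18-8)^2=100 + (10-6)^2=16). Sum = 1401. MSE = 467/2.

467/2


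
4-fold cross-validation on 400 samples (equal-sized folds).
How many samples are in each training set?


Each validation fold has 400/4 = 100 samples. Training set = 400 - 100 = 300.

300


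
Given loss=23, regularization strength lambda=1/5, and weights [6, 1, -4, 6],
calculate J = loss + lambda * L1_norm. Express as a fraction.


L1 norm = sum(|w|) = 17. J = 23 + 1/5 * 17 = 132/5.

132/5


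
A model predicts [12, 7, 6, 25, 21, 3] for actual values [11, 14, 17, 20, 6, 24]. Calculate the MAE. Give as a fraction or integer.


MAE = (1/6) * (|11-12|=1 + |14-7|=7 + |17-6|=11 + |20-25|=5 + |6-21|=15 + |24-3|=21). Sum = 60. MAE = 10.

10


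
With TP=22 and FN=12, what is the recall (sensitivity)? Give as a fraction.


Recall = TP / (TP + FN) = 22 / 34 = 11/17.

11/17


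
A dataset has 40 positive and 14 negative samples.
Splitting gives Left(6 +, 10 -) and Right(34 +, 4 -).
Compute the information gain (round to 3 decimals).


H(parent) = 0.8256. H(left) = 0.9544, H(right) = 0.4855. Weighted = (16/54)*0.9544 + (38/54)*0.4855 = 0.6244. IG = 0.8256 - 0.6244 = 0.2012, which rounds to 0.201.

0.201


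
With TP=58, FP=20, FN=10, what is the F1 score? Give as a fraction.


Precision = 58/78 = 29/39. Recall = 58/68 = 29/34. F1 = 2*P*R/(P+R) = 58/73.

58/73


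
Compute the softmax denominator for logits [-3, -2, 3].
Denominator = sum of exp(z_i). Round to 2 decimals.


Denom = e^-3=0.0498 + e^-2=0.1353 + e^3=20.0855. Sum = 20.2706, which rounds to 20.27.

20.27


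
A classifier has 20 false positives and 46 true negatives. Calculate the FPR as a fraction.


FPR = FP / (FP + TN) = 20 / 66 = 10/33.

10/33


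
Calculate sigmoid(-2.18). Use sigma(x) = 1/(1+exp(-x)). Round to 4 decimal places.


sigma(-2.18) = 1/(1+e^(2.18)) = 1/(1+8.846306) = 1/9.846306 = 0.1016.

0.1016


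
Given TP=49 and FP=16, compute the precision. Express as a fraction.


Precision = TP / (TP + FP) = 49 / 65 = 49/65.

49/65


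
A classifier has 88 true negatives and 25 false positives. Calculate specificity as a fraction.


Specificity = TN / (TN + FP) = 88 / 113 = 88/113.

88/113


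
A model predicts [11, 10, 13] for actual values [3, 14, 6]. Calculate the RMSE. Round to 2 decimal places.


MSE = 43.0000. RMSE = sqrt(43.0000) = 6.56.

6.56


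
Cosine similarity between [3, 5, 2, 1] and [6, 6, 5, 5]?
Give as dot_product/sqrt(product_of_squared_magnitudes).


dot = 63. |a|^2 = 39, |b|^2 = 122. cos = 63/sqrt(4758).

63/sqrt(4758)


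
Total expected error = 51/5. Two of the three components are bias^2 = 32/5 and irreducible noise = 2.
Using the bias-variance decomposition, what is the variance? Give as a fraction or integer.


Total error = bias^2 + variance + irreducible noise. So variance = 51/5 - 32/5 - 2 = 9/5.

9/5


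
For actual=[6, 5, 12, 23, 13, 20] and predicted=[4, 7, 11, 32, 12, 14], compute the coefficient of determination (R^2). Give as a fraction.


Mean(y) = 79/6. SS_res = 127. SS_tot = 1577/6. R^2 = 1 - 127/(1577/6) = 815/1577.

815/1577


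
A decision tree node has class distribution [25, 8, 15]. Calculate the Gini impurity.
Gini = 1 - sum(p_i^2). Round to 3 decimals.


Total = 48. Proportions: 25/48, 8/48, 15/48. sum(p_i^2) = 0.3967. Gini = 1 - 0.3967 = 0.6033, which rounds to 0.603.

0.603


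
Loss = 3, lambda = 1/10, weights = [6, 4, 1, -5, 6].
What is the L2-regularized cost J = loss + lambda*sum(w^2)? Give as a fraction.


L2 sq norm = sum(w^2) = 114. J = 3 + 1/10 * 114 = 72/5.

72/5


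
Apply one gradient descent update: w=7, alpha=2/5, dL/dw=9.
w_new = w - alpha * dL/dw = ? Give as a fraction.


w_new = 7 - 2/5 * 9 = 7 - 18/5 = 17/5.

17/5


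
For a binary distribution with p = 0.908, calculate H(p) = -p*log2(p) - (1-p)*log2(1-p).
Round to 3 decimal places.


H = -0.908*log2(0.908) - 0.092*log2(0.092) = 0.443.

0.443


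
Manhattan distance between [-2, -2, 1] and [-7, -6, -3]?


d = sum of absolute differences: |-2--7|=5 + |-2--6|=4 + |1--3|=4 = 13.

13


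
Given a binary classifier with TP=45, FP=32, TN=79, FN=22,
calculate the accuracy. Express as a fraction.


Accuracy = (TP + TN) / (TP + TN + FP + FN) = (45 + 79) / 178 = 62/89.

62/89


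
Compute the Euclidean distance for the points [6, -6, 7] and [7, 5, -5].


d = sqrt(sum of squared differences). (6-7)^2=1, (-6-5)^2=121, (7--5)^2=144. Sum = 266.

sqrt(266)


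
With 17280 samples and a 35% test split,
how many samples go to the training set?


Test set = 17280 * 35% = 6048. Training set = 17280 - 6048 = 11232.

11232


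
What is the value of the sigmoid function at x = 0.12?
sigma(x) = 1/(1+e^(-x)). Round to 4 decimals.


sigma(0.12) = 1/(1+e^(-0.12)) = 1/(1+0.886920) = 1/1.886920 = 0.5300.

0.5300


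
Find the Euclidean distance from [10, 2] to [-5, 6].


d = sqrt(sum of squared differences). (10--5)^2=225, (2-6)^2=16. Sum = 241.

sqrt(241)


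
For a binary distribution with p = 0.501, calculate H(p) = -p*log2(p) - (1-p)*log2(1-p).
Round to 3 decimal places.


H = -0.501*log2(0.501) - 0.499*log2(0.499) = 1.000.

1.000


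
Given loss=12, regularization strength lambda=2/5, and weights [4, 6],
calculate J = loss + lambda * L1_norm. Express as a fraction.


L1 norm = sum(|w|) = 10. J = 12 + 2/5 * 10 = 16.

16


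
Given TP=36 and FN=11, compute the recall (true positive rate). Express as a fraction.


Recall = TP / (TP + FN) = 36 / 47 = 36/47.

36/47


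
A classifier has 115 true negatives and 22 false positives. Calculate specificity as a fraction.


Specificity = TN / (TN + FP) = 115 / 137 = 115/137.

115/137


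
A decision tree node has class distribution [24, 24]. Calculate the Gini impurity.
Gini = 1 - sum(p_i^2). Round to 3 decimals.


Total = 48. Proportions: 24/48, 24/48. sum(p_i^2) = 0.5000. Gini = 1 - 0.5000 = 0.5000, which rounds to 0.500.

0.500


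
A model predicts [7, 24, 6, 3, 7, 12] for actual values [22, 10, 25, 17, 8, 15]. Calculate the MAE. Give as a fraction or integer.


MAE = (1/6) * (|22-7|=15 + |10-24|=14 + |25-6|=19 + |17-3|=14 + |8-7|=1 + |15-12|=3). Sum = 66. MAE = 11.

11


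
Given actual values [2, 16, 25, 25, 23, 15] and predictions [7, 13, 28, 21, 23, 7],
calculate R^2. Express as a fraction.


Mean(y) = 53/3. SS_res = 123. SS_tot = 1174/3. R^2 = 1 - 123/(1174/3) = 805/1174.

805/1174


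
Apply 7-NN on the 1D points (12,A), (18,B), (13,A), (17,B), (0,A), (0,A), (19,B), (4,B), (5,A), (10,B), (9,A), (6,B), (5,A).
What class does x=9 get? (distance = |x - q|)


Distances: |12-9|=3, |18-9|=9, |13-9|=4, |17-9|=8, |0-9|=9, |0-9|=9, |19-9|=10, |4-9|=5, |5-9|=4, |10-9|=1, |9-9|=0, |6-9|=3, |5-9|=4. 7 nearest: (9,A), (10,B), (12,A), (6,B), (13,A), (5,A), (5,A). Counts: {'A': 5, 'B': 2}. Majority class: A.

A


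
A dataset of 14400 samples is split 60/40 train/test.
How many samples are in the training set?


Test set = 14400 * 40% = 5760. Training set = 14400 - 5760 = 8640.

8640


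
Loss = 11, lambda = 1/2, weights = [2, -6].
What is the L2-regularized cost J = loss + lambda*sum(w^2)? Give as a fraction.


L2 sq norm = sum(w^2) = 40. J = 11 + 1/2 * 40 = 31.

31


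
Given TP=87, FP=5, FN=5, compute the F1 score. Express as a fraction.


Precision = 87/92 = 87/92. Recall = 87/92 = 87/92. F1 = 2*P*R/(P+R) = 87/92.

87/92


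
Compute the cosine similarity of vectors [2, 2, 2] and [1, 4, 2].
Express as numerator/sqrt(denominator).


dot = 14. |a|^2 = 12, |b|^2 = 21. cos = 14/sqrt(252).

14/sqrt(252)


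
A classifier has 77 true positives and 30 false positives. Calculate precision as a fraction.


Precision = TP / (TP + FP) = 77 / 107 = 77/107.

77/107


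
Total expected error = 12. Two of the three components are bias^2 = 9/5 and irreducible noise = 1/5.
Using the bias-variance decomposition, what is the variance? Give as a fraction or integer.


Total error = bias^2 + variance + irreducible noise. So variance = 12 - 9/5 - 1/5 = 10.

10


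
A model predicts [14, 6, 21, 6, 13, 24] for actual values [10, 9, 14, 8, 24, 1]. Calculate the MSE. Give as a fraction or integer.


MSE = (1/6) * ((10-14)^2=16 + (9-6)^2=9 + (14-21)^2=49 + (8-6)^2=4 + (24-13)^2=121 + (1-24)^2=529). Sum = 728. MSE = 364/3.

364/3


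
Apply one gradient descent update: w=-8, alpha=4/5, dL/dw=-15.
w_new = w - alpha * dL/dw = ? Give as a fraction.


w_new = -8 - 4/5 * -15 = -8 - -12 = 4.

4


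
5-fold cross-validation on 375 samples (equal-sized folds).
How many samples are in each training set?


Each validation fold has 375/5 = 75 samples. Training set = 375 - 75 = 300.

300


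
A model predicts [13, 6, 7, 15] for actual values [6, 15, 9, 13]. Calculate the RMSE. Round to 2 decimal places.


MSE = 34.5000. RMSE = sqrt(34.5000) = 5.87.

5.87


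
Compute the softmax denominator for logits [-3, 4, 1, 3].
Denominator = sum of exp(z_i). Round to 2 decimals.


Denom = e^-3=0.0498 + e^4=54.5982 + e^1=2.7183 + e^3=20.0855. Sum = 77.4518, which rounds to 77.45.

77.45


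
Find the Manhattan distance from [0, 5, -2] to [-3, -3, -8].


d = sum of absolute differences: |0--3|=3 + |5--3|=8 + |-2--8|=6 = 17.

17


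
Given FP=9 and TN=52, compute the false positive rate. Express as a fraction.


FPR = FP / (FP + TN) = 9 / 61 = 9/61.

9/61


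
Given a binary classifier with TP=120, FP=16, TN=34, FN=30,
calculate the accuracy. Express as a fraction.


Accuracy = (TP + TN) / (TP + TN + FP + FN) = (120 + 34) / 200 = 77/100.

77/100


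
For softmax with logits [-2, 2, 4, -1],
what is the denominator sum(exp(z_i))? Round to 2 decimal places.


Denom = e^-2=0.1353 + e^2=7.3891 + e^4=54.5982 + e^-1=0.3679. Sum = 62.4905, which rounds to 62.49.

62.49


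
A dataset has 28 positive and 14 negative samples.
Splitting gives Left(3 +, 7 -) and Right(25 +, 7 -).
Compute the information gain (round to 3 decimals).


H(parent) = 0.9183. H(left) = 0.8813, H(right) = 0.7579. Weighted = (10/42)*0.8813 + (32/42)*0.7579 = 0.7873. IG = 0.9183 - 0.7873 = 0.1310, which rounds to 0.131.

0.131
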